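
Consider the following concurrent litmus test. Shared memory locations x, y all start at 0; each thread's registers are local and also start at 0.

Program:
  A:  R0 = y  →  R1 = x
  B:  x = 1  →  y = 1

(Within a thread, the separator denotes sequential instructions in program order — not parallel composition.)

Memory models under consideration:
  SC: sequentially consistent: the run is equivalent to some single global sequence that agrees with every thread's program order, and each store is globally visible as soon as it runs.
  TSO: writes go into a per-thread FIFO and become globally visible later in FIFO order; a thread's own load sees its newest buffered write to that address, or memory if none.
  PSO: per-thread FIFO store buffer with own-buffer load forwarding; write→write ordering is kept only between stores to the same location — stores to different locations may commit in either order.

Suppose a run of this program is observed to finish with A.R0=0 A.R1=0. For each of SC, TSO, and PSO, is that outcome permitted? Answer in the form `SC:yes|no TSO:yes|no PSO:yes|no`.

SC:yes TSO:yes PSO:yes

outcome vector order: (A.R0,A.R1)
SC: 3 outcomes — {(0,0); (0,1); (1,1)}
TSO: 3 outcomes — {(0,0); (0,1); (1,1)}
PSO: 4 outcomes — {(0,0); (0,1); (1,0); (1,1)}
target (0,0) ∈ {SC,TSO,PSO}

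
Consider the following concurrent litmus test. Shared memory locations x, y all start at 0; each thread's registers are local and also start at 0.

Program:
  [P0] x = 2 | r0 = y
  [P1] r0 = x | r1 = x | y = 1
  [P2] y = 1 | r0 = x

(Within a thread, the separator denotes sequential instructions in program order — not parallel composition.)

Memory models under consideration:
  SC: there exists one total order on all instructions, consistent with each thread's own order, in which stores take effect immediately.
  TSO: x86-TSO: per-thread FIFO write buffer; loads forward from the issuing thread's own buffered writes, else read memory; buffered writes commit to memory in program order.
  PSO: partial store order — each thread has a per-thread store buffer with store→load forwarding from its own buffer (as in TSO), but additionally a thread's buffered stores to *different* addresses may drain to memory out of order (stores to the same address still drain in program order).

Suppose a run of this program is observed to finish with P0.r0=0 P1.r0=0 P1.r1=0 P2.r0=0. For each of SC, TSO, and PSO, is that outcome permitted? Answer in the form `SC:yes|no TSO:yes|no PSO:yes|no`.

outcome vector order: (P0.r0,P1.r0,P1.r1,P2.r0)
under SC → (0,0,0,2), (0,0,2,2), (0,2,2,2), (1,0,0,0), (1,0,0,2), (1,0,2,0), (1,0,2,2), (1,2,2,0), (1,2,2,2)
under TSO → (0,0,0,0), (0,0,0,2), (0,0,2,0), (0,0,2,2), (0,2,2,0), (0,2,2,2), (1,0,0,0), (1,0,0,2), (1,0,2,0), (1,0,2,2), (1,2,2,0), (1,2,2,2)
under PSO → (0,0,0,0), (0,0,0,2), (0,0,2,0), (0,0,2,2), (0,2,2,0), (0,2,2,2), (1,0,0,0), (1,0,0,2), (1,0,2,0), (1,0,2,2), (1,2,2,0), (1,2,2,2)
target (0,0,0,0) ∈ {TSO,PSO}

SC:no TSO:yes PSO:yes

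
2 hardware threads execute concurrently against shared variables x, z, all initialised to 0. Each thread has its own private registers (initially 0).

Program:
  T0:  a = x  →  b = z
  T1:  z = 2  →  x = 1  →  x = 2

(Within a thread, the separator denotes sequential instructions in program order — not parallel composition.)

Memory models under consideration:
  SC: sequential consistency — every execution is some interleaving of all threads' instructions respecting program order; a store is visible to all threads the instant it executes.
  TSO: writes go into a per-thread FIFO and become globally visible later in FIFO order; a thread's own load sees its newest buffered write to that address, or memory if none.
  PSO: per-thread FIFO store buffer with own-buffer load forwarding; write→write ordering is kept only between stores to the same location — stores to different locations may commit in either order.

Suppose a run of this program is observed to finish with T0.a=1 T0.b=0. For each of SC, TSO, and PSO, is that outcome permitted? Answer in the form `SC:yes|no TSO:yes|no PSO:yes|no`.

SC:no TSO:no PSO:yes

outcome vector order: (T0.a,T0.b)
under SC → 0/0, 0/2, 1/2, 2/2
under TSO → 0/0, 0/2, 1/2, 2/2
under PSO → 0/0, 0/2, 1/0, 1/2, 2/0, 2/2
target 1/0 ∈ {PSO}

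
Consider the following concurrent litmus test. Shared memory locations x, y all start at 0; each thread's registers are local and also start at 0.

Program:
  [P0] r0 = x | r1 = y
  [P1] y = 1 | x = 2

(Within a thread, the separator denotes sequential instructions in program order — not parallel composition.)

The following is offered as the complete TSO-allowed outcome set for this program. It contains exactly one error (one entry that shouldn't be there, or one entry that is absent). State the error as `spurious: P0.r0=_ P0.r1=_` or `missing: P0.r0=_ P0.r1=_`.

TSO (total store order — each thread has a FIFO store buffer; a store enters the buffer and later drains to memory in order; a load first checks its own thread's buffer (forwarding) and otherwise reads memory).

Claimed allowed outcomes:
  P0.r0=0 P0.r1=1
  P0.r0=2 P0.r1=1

missing: P0.r0=0 P0.r1=0

outcome vector order: (P0.r0,P0.r1)
TSO (3): <0 0> <0 1> <2 1>
TSO∖claimed = {<0 0>}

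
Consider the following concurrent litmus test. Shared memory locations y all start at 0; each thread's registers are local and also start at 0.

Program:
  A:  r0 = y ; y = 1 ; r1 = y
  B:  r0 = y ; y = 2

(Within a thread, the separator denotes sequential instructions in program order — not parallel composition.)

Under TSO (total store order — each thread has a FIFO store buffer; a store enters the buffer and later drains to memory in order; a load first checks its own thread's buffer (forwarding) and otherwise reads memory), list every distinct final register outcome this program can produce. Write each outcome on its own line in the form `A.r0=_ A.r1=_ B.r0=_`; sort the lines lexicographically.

A.r0=0 A.r1=1 B.r0=0
A.r0=0 A.r1=1 B.r0=1
A.r0=0 A.r1=2 B.r0=0
A.r0=0 A.r1=2 B.r0=1
A.r0=2 A.r1=1 B.r0=0

outcome vector order: (A.r0,A.r1,B.r0)
|TSO outcomes| = 5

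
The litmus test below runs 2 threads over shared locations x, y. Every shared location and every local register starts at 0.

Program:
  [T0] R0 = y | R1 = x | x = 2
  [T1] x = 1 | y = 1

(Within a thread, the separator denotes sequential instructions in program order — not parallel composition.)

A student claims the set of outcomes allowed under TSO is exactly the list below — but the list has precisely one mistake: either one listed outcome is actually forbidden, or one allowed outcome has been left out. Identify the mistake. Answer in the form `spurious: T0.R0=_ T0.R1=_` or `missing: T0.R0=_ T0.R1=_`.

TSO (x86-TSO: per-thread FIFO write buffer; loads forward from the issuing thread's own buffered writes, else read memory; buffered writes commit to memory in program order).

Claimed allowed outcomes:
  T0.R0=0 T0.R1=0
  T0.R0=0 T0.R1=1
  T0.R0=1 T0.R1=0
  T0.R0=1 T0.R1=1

outcome vector order: (T0.R0,T0.R1)
[TSO] allowed = {<0 0>, <0 1>, <1 1>}
claimed∖TSO = {<1 0>}

spurious: T0.R0=1 T0.R1=0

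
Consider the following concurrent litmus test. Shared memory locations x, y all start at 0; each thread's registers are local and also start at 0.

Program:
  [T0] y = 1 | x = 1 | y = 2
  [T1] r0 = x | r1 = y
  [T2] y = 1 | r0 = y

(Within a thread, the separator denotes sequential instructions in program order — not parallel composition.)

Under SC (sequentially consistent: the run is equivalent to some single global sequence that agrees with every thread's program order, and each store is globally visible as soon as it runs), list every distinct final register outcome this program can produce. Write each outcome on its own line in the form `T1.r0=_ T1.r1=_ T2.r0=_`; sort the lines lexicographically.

T1.r0=0 T1.r1=0 T2.r0=1
T1.r0=0 T1.r1=0 T2.r0=2
T1.r0=0 T1.r1=1 T2.r0=1
T1.r0=0 T1.r1=1 T2.r0=2
T1.r0=0 T1.r1=2 T2.r0=1
T1.r0=0 T1.r1=2 T2.r0=2
T1.r0=1 T1.r1=1 T2.r0=1
T1.r0=1 T1.r1=1 T2.r0=2
T1.r0=1 T1.r1=2 T2.r0=1
T1.r0=1 T1.r1=2 T2.r0=2

outcome vector order: (T1.r0,T1.r1,T2.r0)
|SC outcomes| = 10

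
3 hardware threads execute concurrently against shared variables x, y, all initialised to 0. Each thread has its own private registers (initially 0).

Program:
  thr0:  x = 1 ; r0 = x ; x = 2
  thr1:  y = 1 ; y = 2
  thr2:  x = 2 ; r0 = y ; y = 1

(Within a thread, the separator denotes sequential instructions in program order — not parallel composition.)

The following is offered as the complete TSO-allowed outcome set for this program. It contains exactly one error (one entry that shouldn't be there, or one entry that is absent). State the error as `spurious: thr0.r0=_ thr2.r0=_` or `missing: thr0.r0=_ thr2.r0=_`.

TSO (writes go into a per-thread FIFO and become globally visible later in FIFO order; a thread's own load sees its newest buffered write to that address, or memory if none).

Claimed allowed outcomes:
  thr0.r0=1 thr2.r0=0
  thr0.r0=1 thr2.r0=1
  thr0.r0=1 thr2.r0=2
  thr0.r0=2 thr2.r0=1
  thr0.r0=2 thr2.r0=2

missing: thr0.r0=2 thr2.r0=0

outcome vector order: (thr0.r0,thr2.r0)
TSO (6): 1/0; 1/1; 1/2; 2/0; 2/1; 2/2
TSO∖claimed = {2/0}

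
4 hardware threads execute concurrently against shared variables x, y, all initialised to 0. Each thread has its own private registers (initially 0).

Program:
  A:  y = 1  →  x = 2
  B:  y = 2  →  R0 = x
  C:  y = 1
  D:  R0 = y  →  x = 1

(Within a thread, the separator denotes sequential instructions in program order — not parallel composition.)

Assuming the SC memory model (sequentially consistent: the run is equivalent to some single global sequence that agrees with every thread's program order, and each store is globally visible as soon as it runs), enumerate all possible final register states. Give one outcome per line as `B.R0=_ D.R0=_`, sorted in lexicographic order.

B.R0=0 D.R0=0
B.R0=0 D.R0=1
B.R0=0 D.R0=2
B.R0=1 D.R0=0
B.R0=1 D.R0=1
B.R0=1 D.R0=2
B.R0=2 D.R0=0
B.R0=2 D.R0=1
B.R0=2 D.R0=2

outcome vector order: (B.R0,D.R0)
|SC outcomes| = 9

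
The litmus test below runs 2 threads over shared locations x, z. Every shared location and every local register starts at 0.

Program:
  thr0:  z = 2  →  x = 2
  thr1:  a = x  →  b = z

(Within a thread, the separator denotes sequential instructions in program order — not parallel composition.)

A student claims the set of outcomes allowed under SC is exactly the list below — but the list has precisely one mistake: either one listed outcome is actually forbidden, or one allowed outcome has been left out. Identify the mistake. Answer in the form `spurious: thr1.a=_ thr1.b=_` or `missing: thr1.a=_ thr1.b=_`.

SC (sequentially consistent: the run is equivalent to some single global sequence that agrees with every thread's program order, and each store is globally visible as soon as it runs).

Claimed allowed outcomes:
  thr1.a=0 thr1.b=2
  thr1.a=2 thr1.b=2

outcome vector order: (thr1.a,thr1.b)
[SC] allowed = {00; 02; 22}
SC∖claimed = {00}

missing: thr1.a=0 thr1.b=0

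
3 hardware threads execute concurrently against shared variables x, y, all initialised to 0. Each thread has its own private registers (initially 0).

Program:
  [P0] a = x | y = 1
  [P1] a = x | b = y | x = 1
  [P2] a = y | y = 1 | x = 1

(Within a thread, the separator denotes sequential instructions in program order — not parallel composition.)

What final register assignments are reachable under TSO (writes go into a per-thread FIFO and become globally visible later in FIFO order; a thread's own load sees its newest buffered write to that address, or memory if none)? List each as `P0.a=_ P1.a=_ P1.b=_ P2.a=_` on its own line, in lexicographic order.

P0.a=0 P1.a=0 P1.b=0 P2.a=0
P0.a=0 P1.a=0 P1.b=0 P2.a=1
P0.a=0 P1.a=0 P1.b=1 P2.a=0
P0.a=0 P1.a=0 P1.b=1 P2.a=1
P0.a=0 P1.a=1 P1.b=1 P2.a=0
P0.a=0 P1.a=1 P1.b=1 P2.a=1
P0.a=1 P1.a=0 P1.b=0 P2.a=0
P0.a=1 P1.a=0 P1.b=0 P2.a=1
P0.a=1 P1.a=0 P1.b=1 P2.a=0
P0.a=1 P1.a=1 P1.b=1 P2.a=0

outcome vector order: (P0.a,P1.a,P1.b,P2.a)
|TSO outcomes| = 10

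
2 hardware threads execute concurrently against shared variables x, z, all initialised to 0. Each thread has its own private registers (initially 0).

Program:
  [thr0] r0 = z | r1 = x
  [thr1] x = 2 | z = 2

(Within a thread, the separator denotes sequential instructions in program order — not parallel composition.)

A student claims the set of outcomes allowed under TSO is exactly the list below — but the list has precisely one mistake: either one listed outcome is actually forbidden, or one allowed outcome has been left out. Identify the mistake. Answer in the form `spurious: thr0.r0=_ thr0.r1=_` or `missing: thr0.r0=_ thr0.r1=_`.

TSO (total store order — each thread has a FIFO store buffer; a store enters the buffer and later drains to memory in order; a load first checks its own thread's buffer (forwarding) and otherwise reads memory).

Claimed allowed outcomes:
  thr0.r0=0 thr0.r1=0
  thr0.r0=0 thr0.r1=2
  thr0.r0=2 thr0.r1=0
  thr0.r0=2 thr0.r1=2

outcome vector order: (thr0.r0,thr0.r1)
[TSO] allowed = {0/0 0/2 2/2}
claimed∖TSO = {2/0}

spurious: thr0.r0=2 thr0.r1=0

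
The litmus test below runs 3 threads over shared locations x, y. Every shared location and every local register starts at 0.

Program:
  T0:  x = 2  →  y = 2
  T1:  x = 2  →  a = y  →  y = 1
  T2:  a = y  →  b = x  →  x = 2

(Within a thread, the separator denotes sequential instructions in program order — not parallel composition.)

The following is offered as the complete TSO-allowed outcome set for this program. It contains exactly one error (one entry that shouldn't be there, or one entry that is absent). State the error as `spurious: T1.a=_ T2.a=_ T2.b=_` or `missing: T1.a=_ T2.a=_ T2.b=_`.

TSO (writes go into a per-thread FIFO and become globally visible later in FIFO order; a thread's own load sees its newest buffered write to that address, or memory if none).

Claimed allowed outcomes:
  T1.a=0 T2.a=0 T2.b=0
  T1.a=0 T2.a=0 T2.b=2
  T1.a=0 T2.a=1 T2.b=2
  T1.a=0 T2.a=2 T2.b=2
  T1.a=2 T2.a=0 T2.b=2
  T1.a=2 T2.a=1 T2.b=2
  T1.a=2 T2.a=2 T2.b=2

missing: T1.a=2 T2.a=0 T2.b=0

outcome vector order: (T1.a,T2.a,T2.b)
[TSO] allowed = {(0,0,0); (0,0,2); (0,1,2); (0,2,2); (2,0,0); (2,0,2); (2,1,2); (2,2,2)}
TSO∖claimed = {(2,0,0)}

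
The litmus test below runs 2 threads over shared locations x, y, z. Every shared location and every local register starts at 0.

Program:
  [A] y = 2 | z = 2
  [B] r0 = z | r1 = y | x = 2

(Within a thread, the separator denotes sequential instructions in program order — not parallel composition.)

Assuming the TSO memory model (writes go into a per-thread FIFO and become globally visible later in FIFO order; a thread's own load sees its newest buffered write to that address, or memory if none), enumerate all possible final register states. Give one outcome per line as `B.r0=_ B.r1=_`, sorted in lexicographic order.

B.r0=0 B.r1=0
B.r0=0 B.r1=2
B.r0=2 B.r1=2

outcome vector order: (B.r0,B.r1)
|TSO outcomes| = 3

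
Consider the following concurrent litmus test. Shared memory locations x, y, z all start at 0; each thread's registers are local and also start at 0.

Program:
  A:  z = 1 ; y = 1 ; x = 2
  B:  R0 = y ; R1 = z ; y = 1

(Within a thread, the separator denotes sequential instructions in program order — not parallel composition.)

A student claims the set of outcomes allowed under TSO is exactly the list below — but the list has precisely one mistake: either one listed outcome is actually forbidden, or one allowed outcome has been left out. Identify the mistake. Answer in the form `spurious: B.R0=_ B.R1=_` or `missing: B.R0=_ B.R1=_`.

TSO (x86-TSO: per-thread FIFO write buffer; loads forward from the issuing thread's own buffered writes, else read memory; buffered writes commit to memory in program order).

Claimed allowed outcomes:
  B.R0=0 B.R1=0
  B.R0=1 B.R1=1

outcome vector order: (B.R0,B.R1)
TSO (3): <0 0>, <0 1>, <1 1>
TSO∖claimed = {<0 1>}

missing: B.R0=0 B.R1=1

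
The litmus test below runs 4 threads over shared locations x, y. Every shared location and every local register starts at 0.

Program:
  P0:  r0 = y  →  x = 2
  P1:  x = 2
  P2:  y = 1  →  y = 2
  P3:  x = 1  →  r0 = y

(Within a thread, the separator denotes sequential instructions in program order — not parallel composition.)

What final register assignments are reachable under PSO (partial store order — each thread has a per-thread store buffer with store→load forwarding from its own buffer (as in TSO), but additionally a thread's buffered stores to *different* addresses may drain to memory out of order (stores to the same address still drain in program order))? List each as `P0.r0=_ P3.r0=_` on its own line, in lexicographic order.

outcome vector order: (P0.r0,P3.r0)
|PSO outcomes| = 9

P0.r0=0 P3.r0=0
P0.r0=0 P3.r0=1
P0.r0=0 P3.r0=2
P0.r0=1 P3.r0=0
P0.r0=1 P3.r0=1
P0.r0=1 P3.r0=2
P0.r0=2 P3.r0=0
P0.r0=2 P3.r0=1
P0.r0=2 P3.r0=2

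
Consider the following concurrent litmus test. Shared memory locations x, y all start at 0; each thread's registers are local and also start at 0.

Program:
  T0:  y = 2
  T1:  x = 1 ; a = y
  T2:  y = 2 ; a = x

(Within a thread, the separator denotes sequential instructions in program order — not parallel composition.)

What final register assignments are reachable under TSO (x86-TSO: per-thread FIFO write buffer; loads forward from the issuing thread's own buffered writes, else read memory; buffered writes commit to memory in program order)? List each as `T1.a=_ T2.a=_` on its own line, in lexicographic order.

outcome vector order: (T1.a,T2.a)
|TSO outcomes| = 4

T1.a=0 T2.a=0
T1.a=0 T2.a=1
T1.a=2 T2.a=0
T1.a=2 T2.a=1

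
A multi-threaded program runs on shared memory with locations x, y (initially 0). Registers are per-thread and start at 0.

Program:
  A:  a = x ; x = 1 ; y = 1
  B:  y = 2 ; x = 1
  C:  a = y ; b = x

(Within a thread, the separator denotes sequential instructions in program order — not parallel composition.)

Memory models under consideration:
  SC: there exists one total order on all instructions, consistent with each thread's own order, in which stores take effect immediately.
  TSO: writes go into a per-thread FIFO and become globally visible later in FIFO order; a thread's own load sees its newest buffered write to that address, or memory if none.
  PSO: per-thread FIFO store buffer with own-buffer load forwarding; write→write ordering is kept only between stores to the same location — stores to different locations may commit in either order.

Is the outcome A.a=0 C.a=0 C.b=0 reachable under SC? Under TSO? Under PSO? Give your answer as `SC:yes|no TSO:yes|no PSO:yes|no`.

outcome vector order: (A.a,C.a,C.b)
under SC → <0 0 0>, <0 0 1>, <0 1 1>, <0 2 0>, <0 2 1>, <1 0 0>, <1 0 1>, <1 1 1>, <1 2 0>, <1 2 1>
under TSO → <0 0 0>, <0 0 1>, <0 1 1>, <0 2 0>, <0 2 1>, <1 0 0>, <1 0 1>, <1 1 1>, <1 2 0>, <1 2 1>
under PSO → <0 0 0>, <0 0 1>, <0 1 0>, <0 1 1>, <0 2 0>, <0 2 1>, <1 0 0>, <1 0 1>, <1 1 1>, <1 2 0>, <1 2 1>
target <0 0 0> ∈ {SC,TSO,PSO}

SC:yes TSO:yes PSO:yes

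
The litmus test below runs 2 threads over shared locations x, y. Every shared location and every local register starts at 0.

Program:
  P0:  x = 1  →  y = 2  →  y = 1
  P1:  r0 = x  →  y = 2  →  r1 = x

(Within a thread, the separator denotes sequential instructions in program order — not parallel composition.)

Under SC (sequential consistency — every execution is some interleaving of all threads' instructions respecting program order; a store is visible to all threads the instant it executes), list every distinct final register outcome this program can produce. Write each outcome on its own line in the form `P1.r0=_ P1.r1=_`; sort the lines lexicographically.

outcome vector order: (P1.r0,P1.r1)
|SC outcomes| = 3

P1.r0=0 P1.r1=0
P1.r0=0 P1.r1=1
P1.r0=1 P1.r1=1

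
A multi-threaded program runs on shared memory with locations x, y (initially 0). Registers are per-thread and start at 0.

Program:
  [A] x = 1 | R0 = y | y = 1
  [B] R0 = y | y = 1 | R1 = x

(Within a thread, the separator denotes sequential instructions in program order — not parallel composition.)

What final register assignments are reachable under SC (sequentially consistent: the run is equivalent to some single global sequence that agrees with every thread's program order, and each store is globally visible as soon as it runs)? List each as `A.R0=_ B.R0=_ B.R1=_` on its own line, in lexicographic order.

outcome vector order: (A.R0,B.R0,B.R1)
|SC outcomes| = 4

A.R0=0 B.R0=0 B.R1=1
A.R0=0 B.R0=1 B.R1=1
A.R0=1 B.R0=0 B.R1=0
A.R0=1 B.R0=0 B.R1=1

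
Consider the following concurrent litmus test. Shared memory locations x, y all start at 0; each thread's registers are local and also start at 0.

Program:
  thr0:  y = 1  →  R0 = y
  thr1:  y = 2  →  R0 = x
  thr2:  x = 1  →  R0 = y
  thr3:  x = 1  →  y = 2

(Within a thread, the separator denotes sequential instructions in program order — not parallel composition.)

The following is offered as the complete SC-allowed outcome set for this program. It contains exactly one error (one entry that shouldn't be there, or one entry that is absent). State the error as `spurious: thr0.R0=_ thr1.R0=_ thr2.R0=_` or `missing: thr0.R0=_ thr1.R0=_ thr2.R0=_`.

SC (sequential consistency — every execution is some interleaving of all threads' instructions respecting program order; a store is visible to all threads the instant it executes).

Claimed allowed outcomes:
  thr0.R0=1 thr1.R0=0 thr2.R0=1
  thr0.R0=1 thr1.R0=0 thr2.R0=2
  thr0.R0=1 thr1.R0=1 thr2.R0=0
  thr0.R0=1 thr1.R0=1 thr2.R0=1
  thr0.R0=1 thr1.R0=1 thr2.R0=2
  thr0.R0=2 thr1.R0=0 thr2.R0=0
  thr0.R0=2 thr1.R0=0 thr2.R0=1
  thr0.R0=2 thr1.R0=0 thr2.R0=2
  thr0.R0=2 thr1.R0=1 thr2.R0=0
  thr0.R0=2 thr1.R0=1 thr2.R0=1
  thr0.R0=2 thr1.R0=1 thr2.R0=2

outcome vector order: (thr0.R0,thr1.R0,thr2.R0)
SC (10): 1/0/1, 1/0/2, 1/1/0, 1/1/1, 1/1/2, 2/0/1, 2/0/2, 2/1/0, 2/1/1, 2/1/2
claimed∖SC = {2/0/0}

spurious: thr0.R0=2 thr1.R0=0 thr2.R0=0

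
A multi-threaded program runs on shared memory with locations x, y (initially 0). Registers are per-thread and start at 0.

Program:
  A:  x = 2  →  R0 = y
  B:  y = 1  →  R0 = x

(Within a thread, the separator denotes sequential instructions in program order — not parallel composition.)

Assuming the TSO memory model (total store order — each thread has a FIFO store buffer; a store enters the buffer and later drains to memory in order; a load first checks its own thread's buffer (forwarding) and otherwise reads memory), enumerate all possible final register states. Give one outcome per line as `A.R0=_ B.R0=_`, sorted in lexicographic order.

A.R0=0 B.R0=0
A.R0=0 B.R0=2
A.R0=1 B.R0=0
A.R0=1 B.R0=2

outcome vector order: (A.R0,B.R0)
|TSO outcomes| = 4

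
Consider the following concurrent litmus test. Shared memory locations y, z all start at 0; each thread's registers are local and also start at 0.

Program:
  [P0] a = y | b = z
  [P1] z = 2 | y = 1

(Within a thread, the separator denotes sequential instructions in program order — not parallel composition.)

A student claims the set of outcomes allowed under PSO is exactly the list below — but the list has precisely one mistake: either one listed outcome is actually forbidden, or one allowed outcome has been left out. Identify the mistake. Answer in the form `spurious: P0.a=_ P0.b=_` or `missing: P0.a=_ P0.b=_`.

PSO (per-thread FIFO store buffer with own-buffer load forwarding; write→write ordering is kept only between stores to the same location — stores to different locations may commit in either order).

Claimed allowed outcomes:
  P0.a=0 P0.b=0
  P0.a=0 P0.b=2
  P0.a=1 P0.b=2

missing: P0.a=1 P0.b=0

outcome vector order: (P0.a,P0.b)
[PSO] allowed = {00; 02; 10; 12}
PSO∖claimed = {10}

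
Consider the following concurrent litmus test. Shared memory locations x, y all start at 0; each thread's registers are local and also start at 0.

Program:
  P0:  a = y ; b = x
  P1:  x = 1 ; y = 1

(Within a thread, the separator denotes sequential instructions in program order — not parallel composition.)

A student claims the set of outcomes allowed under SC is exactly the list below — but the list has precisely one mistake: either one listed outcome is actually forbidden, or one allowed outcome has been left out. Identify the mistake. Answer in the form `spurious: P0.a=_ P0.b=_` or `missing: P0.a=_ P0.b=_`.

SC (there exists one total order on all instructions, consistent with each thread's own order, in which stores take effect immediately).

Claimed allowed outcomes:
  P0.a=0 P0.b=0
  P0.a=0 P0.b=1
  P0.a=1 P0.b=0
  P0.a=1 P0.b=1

outcome vector order: (P0.a,P0.b)
SC (3): <0 0>, <0 1>, <1 1>
claimed∖SC = {<1 0>}

spurious: P0.a=1 P0.b=0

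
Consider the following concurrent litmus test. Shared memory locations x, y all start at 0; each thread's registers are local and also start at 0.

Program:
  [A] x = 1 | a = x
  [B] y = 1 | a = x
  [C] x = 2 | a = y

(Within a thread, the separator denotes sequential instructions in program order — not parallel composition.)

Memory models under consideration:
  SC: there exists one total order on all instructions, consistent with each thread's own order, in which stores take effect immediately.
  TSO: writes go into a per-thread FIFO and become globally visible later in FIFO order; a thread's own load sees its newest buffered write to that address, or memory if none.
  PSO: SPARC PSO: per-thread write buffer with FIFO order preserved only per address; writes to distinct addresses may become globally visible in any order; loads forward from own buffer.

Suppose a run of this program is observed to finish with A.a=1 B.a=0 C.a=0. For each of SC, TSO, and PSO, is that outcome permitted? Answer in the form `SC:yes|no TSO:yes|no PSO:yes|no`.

outcome vector order: (A.a,B.a,C.a)
SC: 9 outcomes — {<1 0 1> <1 1 0> <1 1 1> <1 2 0> <1 2 1> <2 0 1> <2 1 1> <2 2 0> <2 2 1>}
TSO: 12 outcomes — {<1 0 0> <1 0 1> <1 1 0> <1 1 1> <1 2 0> <1 2 1> <2 0 0> <2 0 1> <2 1 0> <2 1 1> <2 2 0> <2 2 1>}
PSO: 12 outcomes — {<1 0 0> <1 0 1> <1 1 0> <1 1 1> <1 2 0> <1 2 1> <2 0 0> <2 0 1> <2 1 0> <2 1 1> <2 2 0> <2 2 1>}
target <1 0 0> ∈ {TSO,PSO}

SC:no TSO:yes PSO:yes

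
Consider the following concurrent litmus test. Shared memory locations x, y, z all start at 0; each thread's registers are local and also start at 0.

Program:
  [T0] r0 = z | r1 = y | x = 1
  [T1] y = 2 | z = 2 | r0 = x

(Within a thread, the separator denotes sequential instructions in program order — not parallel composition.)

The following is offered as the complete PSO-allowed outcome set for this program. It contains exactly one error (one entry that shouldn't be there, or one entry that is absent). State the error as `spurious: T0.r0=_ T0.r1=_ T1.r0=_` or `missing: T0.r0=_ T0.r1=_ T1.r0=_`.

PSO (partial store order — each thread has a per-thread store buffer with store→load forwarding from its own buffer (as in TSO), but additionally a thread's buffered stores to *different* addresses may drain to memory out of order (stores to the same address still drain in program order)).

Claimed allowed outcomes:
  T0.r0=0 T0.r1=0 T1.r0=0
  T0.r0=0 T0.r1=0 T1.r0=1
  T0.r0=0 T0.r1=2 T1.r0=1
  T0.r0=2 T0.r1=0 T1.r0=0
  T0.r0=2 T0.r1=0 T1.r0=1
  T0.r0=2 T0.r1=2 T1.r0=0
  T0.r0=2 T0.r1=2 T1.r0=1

missing: T0.r0=0 T0.r1=2 T1.r0=0

outcome vector order: (T0.r0,T0.r1,T1.r0)
under PSO → (0,0,0); (0,0,1); (0,2,0); (0,2,1); (2,0,0); (2,0,1); (2,2,0); (2,2,1)
PSO∖claimed = {(0,2,0)}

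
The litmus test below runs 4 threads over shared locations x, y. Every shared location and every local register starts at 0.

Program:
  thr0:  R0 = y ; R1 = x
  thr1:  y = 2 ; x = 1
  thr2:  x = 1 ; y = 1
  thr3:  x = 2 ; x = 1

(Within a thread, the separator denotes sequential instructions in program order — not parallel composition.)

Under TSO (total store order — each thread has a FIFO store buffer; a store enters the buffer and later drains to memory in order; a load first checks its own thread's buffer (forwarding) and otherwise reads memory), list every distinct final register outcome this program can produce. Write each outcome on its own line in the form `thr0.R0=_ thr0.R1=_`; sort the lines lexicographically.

outcome vector order: (thr0.R0,thr0.R1)
|TSO outcomes| = 8

thr0.R0=0 thr0.R1=0
thr0.R0=0 thr0.R1=1
thr0.R0=0 thr0.R1=2
thr0.R0=1 thr0.R1=1
thr0.R0=1 thr0.R1=2
thr0.R0=2 thr0.R1=0
thr0.R0=2 thr0.R1=1
thr0.R0=2 thr0.R1=2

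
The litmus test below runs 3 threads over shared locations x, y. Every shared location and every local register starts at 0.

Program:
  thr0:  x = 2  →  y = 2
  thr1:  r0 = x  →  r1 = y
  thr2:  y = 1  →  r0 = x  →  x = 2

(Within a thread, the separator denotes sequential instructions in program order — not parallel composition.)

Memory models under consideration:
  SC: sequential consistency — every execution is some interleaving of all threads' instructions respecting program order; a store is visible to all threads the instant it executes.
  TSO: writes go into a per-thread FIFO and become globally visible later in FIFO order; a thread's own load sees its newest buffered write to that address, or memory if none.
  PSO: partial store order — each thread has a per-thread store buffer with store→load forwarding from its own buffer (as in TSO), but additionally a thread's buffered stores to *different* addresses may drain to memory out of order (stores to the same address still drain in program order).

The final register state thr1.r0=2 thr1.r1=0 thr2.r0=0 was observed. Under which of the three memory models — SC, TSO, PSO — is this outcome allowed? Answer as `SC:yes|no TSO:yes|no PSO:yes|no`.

SC:no TSO:yes PSO:yes

outcome vector order: (thr1.r0,thr1.r1,thr2.r0)
under SC → (0,0,0), (0,0,2), (0,1,0), (0,1,2), (0,2,0), (0,2,2), (2,0,2), (2,1,0), (2,1,2), (2,2,0), (2,2,2)
under TSO → (0,0,0), (0,0,2), (0,1,0), (0,1,2), (0,2,0), (0,2,2), (2,0,0), (2,0,2), (2,1,0), (2,1,2), (2,2,0), (2,2,2)
under PSO → (0,0,0), (0,0,2), (0,1,0), (0,1,2), (0,2,0), (0,2,2), (2,0,0), (2,0,2), (2,1,0), (2,1,2), (2,2,0), (2,2,2)
target (2,0,0) ∈ {TSO,PSO}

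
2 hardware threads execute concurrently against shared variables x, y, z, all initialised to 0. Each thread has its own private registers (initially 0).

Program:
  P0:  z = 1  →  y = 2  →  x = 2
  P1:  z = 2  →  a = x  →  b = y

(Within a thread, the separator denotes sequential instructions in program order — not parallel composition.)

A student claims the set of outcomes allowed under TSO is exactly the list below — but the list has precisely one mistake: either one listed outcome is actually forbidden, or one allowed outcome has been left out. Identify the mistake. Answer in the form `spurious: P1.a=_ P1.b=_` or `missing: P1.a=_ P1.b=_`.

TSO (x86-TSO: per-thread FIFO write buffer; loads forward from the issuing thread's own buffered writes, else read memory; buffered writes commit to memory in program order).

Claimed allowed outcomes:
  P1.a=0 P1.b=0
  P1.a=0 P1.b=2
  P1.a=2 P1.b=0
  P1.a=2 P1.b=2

spurious: P1.a=2 P1.b=0

outcome vector order: (P1.a,P1.b)
TSO (3): 00, 02, 22
claimed∖TSO = {20}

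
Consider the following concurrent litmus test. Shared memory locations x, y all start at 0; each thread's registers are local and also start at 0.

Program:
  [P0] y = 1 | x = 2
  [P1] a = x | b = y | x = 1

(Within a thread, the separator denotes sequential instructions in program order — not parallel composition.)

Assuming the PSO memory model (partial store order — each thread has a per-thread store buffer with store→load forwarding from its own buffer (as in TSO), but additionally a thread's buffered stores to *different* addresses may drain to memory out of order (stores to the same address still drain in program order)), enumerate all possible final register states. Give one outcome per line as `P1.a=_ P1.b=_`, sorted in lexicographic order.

P1.a=0 P1.b=0
P1.a=0 P1.b=1
P1.a=2 P1.b=0
P1.a=2 P1.b=1

outcome vector order: (P1.a,P1.b)
|PSO outcomes| = 4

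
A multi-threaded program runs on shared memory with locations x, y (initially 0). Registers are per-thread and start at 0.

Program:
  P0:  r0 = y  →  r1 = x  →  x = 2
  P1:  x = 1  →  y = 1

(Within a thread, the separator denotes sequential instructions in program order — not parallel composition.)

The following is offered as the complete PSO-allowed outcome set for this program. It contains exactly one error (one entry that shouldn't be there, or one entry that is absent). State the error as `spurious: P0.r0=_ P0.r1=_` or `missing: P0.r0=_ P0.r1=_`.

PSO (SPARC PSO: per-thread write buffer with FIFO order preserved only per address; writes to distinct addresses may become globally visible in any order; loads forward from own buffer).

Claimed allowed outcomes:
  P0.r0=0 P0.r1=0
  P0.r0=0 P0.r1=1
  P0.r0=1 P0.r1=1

missing: P0.r0=1 P0.r1=0

outcome vector order: (P0.r0,P0.r1)
under PSO → 0/0 0/1 1/0 1/1
PSO∖claimed = {1/0}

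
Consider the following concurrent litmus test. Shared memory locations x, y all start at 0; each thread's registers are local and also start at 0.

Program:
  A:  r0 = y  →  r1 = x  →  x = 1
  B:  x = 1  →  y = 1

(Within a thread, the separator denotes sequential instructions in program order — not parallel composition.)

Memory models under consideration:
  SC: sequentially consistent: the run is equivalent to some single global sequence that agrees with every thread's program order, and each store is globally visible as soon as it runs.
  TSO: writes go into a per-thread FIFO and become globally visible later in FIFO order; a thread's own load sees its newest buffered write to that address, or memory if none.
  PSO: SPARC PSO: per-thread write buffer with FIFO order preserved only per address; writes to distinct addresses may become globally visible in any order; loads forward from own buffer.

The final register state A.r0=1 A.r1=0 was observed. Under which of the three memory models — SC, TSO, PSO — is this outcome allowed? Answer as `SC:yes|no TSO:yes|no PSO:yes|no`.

outcome vector order: (A.r0,A.r1)
[SC] allowed = {00, 01, 11}
[TSO] allowed = {00, 01, 11}
[PSO] allowed = {00, 01, 10, 11}
target 10 ∈ {PSO}

SC:no TSO:no PSO:yes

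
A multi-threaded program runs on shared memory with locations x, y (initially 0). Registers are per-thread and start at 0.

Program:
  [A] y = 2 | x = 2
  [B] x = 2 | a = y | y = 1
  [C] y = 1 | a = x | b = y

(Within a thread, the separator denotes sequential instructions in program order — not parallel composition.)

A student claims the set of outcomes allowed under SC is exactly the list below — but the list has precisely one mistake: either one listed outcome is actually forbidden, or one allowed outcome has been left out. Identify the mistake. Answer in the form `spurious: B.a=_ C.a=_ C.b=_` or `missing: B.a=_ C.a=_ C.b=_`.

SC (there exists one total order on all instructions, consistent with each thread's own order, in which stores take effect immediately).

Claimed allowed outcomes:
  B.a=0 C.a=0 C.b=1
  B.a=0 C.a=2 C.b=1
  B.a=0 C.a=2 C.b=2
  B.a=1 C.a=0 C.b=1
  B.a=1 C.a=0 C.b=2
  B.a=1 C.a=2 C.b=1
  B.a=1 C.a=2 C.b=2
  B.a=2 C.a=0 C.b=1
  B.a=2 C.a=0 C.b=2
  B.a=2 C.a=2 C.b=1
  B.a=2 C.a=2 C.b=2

spurious: B.a=0 C.a=0 C.b=1

outcome vector order: (B.a,C.a,C.b)
SC (10): 0/2/1, 0/2/2, 1/0/1, 1/0/2, 1/2/1, 1/2/2, 2/0/1, 2/0/2, 2/2/1, 2/2/2
claimed∖SC = {0/0/1}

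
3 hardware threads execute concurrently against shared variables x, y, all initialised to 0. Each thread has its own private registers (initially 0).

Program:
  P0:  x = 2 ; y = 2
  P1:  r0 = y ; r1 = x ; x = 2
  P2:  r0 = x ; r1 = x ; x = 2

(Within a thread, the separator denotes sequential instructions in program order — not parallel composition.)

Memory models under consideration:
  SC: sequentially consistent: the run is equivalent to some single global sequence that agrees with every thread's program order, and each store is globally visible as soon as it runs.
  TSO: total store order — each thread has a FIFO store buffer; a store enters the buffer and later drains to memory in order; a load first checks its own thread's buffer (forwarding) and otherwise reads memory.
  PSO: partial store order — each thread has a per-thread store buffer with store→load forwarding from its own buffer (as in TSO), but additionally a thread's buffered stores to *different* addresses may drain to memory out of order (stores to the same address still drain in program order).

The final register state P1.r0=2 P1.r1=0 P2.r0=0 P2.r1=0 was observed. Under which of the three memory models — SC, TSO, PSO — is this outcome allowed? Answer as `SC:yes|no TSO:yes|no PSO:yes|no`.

outcome vector order: (P1.r0,P1.r1,P2.r0,P2.r1)
SC (9): <0 0 0 0>, <0 0 0 2>, <0 0 2 2>, <0 2 0 0>, <0 2 0 2>, <0 2 2 2>, <2 2 0 0>, <2 2 0 2>, <2 2 2 2>
TSO (9): <0 0 0 0>, <0 0 0 2>, <0 0 2 2>, <0 2 0 0>, <0 2 0 2>, <0 2 2 2>, <2 2 0 0>, <2 2 0 2>, <2 2 2 2>
PSO (12): <0 0 0 0>, <0 0 0 2>, <0 0 2 2>, <0 2 0 0>, <0 2 0 2>, <0 2 2 2>, <2 0 0 0>, <2 0 0 2>, <2 0 2 2>, <2 2 0 0>, <2 2 0 2>, <2 2 2 2>
target <2 0 0 0> ∈ {PSO}

SC:no TSO:no PSO:yes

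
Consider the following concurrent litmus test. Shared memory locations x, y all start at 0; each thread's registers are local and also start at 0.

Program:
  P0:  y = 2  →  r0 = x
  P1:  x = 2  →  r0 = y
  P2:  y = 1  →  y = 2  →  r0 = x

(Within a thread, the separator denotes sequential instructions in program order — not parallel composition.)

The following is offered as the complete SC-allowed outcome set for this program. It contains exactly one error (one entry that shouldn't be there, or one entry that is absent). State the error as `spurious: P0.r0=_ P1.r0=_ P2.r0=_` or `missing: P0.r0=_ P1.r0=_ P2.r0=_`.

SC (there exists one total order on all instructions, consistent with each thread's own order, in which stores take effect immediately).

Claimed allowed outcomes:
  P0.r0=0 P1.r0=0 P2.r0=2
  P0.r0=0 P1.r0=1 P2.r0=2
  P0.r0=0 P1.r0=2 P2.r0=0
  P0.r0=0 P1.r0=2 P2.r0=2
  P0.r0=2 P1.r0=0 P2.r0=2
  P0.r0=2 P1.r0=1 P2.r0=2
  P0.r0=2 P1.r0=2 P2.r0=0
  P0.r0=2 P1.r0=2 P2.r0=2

spurious: P0.r0=0 P1.r0=0 P2.r0=2

outcome vector order: (P0.r0,P1.r0,P2.r0)
under SC → 0/1/2 0/2/0 0/2/2 2/0/2 2/1/2 2/2/0 2/2/2
claimed∖SC = {0/0/2}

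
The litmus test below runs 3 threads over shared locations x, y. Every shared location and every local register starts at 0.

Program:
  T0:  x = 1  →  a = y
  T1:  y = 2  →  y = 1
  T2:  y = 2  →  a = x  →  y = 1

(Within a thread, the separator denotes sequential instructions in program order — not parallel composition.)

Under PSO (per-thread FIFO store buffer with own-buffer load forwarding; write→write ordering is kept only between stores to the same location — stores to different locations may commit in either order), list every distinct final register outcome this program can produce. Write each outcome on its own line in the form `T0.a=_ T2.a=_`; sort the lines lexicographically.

outcome vector order: (T0.a,T2.a)
|PSO outcomes| = 6

T0.a=0 T2.a=0
T0.a=0 T2.a=1
T0.a=1 T2.a=0
T0.a=1 T2.a=1
T0.a=2 T2.a=0
T0.a=2 T2.a=1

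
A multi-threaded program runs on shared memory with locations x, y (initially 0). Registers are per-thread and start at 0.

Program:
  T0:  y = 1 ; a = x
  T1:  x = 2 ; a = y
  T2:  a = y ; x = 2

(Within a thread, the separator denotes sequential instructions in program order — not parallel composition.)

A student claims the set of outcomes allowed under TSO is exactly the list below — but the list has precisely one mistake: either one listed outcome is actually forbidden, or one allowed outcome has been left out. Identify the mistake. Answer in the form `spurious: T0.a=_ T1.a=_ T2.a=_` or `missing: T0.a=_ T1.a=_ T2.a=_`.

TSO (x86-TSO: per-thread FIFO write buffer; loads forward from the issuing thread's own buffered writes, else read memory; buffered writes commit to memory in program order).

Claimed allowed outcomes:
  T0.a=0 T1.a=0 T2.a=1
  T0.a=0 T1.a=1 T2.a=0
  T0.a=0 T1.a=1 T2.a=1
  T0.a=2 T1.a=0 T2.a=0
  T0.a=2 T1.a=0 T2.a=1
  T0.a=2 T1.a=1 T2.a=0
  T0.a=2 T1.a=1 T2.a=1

missing: T0.a=0 T1.a=0 T2.a=0

outcome vector order: (T0.a,T1.a,T2.a)
[TSO] allowed = {000, 001, 010, 011, 200, 201, 210, 211}
TSO∖claimed = {000}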